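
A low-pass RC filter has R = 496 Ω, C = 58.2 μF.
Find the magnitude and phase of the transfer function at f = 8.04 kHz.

Step 1 — Angular frequency: ω = 2π·8040 = 5.052e+04 rad/s.
Step 2 — Transfer function: H(jω) = 1/(1 + jωRC).
Step 3 — Denominator: 1 + jωRC = 1 + j·5.052e+04·496·5.82e-05 = 1 + j1458.
Step 4 — H = 4.702e-07 - j0.0006857.
Step 5 — Magnitude: |H| = 0.0006857 (-63.3 dB); phase: φ = -90.0°.

|H| = 0.0006857 (-63.3 dB), φ = -90.0°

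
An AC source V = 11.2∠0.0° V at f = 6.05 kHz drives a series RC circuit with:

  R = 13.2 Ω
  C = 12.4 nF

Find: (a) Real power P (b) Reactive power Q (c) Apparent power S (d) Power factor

Step 1 — Angular frequency: ω = 2π·f = 2π·6050 = 3.801e+04 rad/s.
Step 2 — Component impedances:
  R: Z = R = 13.2 Ω
  C: Z = 1/(jωC) = -j/(ω·C) = 0 - j2122 Ω
Step 3 — Series combination: Z_total = R + C = 13.2 - j2122 Ω = 2122∠-89.6° Ω.
Step 4 — Source phasor: V = 11.2∠0.0° V = 11.2 V.
Step 5 — Current: I = V / Z = 3.285e-05 + j0.005279 A = 0.005279∠89.6° A.
Step 6 — Complex power: S = V·I* = 0.0003679 - j0.05913 VA.
Step 7 — Real power: P = Re(S) = 0.0003679 W.
Step 8 — Reactive power: Q = Im(S) = -0.05913 VAR.
Step 9 — Apparent power: |S| = 0.05913 VA.
Step 10 — Power factor: PF = P/|S| = 0.006222 (leading).

(a) P = 0.0003679 W  (b) Q = -0.05913 VAR  (c) S = 0.05913 VA  (d) PF = 0.006222 (leading)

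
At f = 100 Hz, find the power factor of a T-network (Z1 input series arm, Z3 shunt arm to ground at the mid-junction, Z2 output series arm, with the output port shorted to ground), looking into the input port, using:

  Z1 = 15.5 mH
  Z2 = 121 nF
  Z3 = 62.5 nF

Step 1 — Angular frequency: ω = 2π·f = 2π·100 = 628.3 rad/s.
Step 2 — Component impedances:
  Z1: Z = jωL = j·628.3·0.0155 = 0 + j9.739 Ω
  Z2: Z = 1/(jωC) = -j/(ω·C) = 0 - j1.315e+04 Ω
  Z3: Z = 1/(jωC) = -j/(ω·C) = 0 - j2.546e+04 Ω
Step 3 — With the output port shorted to ground, the output series arm Z2 runs from the junction to ground; the shunt arm Z3 also runs from the junction to ground. They appear in parallel: Z3 || Z2 = 0 - j8673 Ω.
Step 4 — Series with input arm Z1: Z_in = Z1 + (Z3 || Z2) = 0 - j8664 Ω = 8664∠-90.0° Ω.
Step 5 — Power factor: PF = cos(φ) = Re(Z)/|Z| = 0/8664 = 0.
Step 6 — Type: Im(Z) = -8664 ⇒ leading (phase φ = -90.0°).

PF = 0 (leading, φ = -90.0°)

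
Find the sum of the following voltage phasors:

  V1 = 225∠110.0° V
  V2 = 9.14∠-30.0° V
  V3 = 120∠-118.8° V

Step 1 — Convert each phasor to rectangular form:
  V1 = 225·(cos(110.0°) + j·sin(110.0°)) = -76.95 + j211.4 V
  V2 = 9.14·(cos(-30.0°) + j·sin(-30.0°)) = 7.915 - j4.57 V
  V3 = 120·(cos(-118.8°) + j·sin(-118.8°)) = -57.81 - j105.2 V
Step 2 — Sum components: V_total = -126.8 + j101.7 V.
Step 3 — Convert to polar: |V_total| = 162.6 V, ∠V_total = 141.3°.

V_total = 162.6∠141.3° V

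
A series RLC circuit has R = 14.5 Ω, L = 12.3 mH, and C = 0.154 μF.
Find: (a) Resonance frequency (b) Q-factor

Step 1 — Resonance condition Im(Z)=0 gives ω₀ = 1/√(LC).
Step 2 — ω₀ = 1/√(0.0123·1.54e-07) = 2.298e+04 rad/s.
Step 3 — f₀ = ω₀/(2π) = 3657 Hz.
Step 4 — Series Q: Q = ω₀L/R = 2.298e+04·0.0123/14.5 = 19.49.

(a) f₀ = 3657 Hz  (b) Q = 19.49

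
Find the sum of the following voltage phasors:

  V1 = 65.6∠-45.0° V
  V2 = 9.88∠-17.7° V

Step 1 — Convert each phasor to rectangular form:
  V1 = 65.6·(cos(-45.0°) + j·sin(-45.0°)) = 46.39 - j46.39 V
  V2 = 9.88·(cos(-17.7°) + j·sin(-17.7°)) = 9.412 - j3.004 V
Step 2 — Sum components: V_total = 55.8 - j49.39 V.
Step 3 — Convert to polar: |V_total| = 74.52 V, ∠V_total = -41.5°.

V_total = 74.52∠-41.5° V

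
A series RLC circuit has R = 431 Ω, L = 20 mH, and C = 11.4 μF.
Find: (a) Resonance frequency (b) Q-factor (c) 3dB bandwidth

Step 1 — Resonance: ω₀ = 1/√(LC) = 1/√(0.02·1.14e-05) = 2094 rad/s.
Step 2 — f₀ = ω₀/(2π) = 333.3 Hz.
Step 3 — Series Q: Q = ω₀L/R = 2094·0.02/431 = 0.09718.
Step 4 — Bandwidth: Δω = ω₀/Q = 2.155e+04 rad/s; BW = Δω/(2π) = 3430 Hz.

(a) f₀ = 333.3 Hz  (b) Q = 0.09718  (c) BW = 3430 Hz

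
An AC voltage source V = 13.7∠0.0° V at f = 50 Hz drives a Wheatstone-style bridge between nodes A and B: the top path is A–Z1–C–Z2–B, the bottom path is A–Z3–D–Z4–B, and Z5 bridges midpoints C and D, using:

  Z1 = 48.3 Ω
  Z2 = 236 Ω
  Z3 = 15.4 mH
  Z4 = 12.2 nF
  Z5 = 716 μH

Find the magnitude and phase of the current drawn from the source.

Step 1 — Angular frequency: ω = 2π·f = 2π·50 = 314.2 rad/s.
Step 2 — Component impedances:
  Z1: Z = R = 48.3 Ω
  Z2: Z = R = 236 Ω
  Z3: Z = jωL = j·314.2·0.0154 = 0 + j4.838 Ω
  Z4: Z = 1/(jωC) = -j/(ω·C) = 0 - j2.609e+05 Ω
  Z5: Z = jωL = j·314.2·0.000716 = 0 + j0.2249 Ω
Step 3 — Bridge requires nodal analysis (the Z5 bridge couples midpoints C and D, so the two paths cannot be reduced to a simple series/parallel combination). Setting node B to ground and injecting 1 A at node A, the 3-node admittance system at A, C, D solves to V_A = Z_AB = 236.5 + j4.794 Ω = 236.6∠1.2° Ω.
Step 4 — Source phasor: V = 13.7∠0.0° V = 13.7 V.
Step 5 — Ohm's law: I = V / Z_total = (13.7) / (236.5 + j4.794) = 0.0579 - j0.001174 A.
Step 6 — Convert to polar: |I| = 0.05791 A, ∠I = -1.2°.

I = 0.05791∠-1.2° A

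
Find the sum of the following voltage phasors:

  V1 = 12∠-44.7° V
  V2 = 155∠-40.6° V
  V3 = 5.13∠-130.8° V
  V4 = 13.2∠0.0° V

Step 1 — Convert each phasor to rectangular form:
  V1 = 12·(cos(-44.7°) + j·sin(-44.7°)) = 8.53 - j8.441 V
  V2 = 155·(cos(-40.6°) + j·sin(-40.6°)) = 117.7 - j100.9 V
  V3 = 5.13·(cos(-130.8°) + j·sin(-130.8°)) = -3.352 - j3.883 V
  V4 = 13.2·(cos(0.0°) + j·sin(0.0°)) = 13.2 V
Step 2 — Sum components: V_total = 136.1 - j113.2 V.
Step 3 — Convert to polar: |V_total| = 177 V, ∠V_total = -39.8°.

V_total = 177∠-39.8° V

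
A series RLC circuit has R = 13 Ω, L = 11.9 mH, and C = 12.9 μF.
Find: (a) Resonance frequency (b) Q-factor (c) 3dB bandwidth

Step 1 — Resonance: ω₀ = 1/√(LC) = 1/√(0.0119·1.29e-05) = 2552 rad/s.
Step 2 — f₀ = ω₀/(2π) = 406.2 Hz.
Step 3 — Series Q: Q = ω₀L/R = 2552·0.0119/13 = 2.336.
Step 4 — Bandwidth: Δω = ω₀/Q = 1092 rad/s; BW = Δω/(2π) = 173.9 Hz.

(a) f₀ = 406.2 Hz  (b) Q = 2.336  (c) BW = 173.9 Hz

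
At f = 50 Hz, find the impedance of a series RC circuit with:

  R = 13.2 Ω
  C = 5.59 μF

Step 1 — Angular frequency: ω = 2π·f = 2π·50 = 314.2 rad/s.
Step 2 — Component impedances:
  R: Z = R = 13.2 Ω
  C: Z = 1/(jωC) = -j/(ω·C) = 0 - j569.4 Ω
Step 3 — Series combination: Z_total = R + C = 13.2 - j569.4 Ω = 569.6∠-88.7° Ω.

Z = 13.2 - j569.4 Ω = 569.6∠-88.7° Ω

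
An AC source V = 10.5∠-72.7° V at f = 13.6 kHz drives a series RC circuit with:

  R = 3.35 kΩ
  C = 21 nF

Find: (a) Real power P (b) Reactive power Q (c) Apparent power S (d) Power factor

Step 1 — Angular frequency: ω = 2π·f = 2π·1.36e+04 = 8.545e+04 rad/s.
Step 2 — Component impedances:
  R: Z = R = 3350 Ω
  C: Z = 1/(jωC) = -j/(ω·C) = 0 - j557.3 Ω
Step 3 — Series combination: Z_total = R + C = 3350 - j557.3 Ω = 3396∠-9.4° Ω.
Step 4 — Source phasor: V = 10.5∠-72.7° V = 3.122 - j10.02 V.
Step 5 — Current: I = V / Z = 0.001391 - j0.002761 A = 0.003092∠-63.3° A.
Step 6 — Complex power: S = V·I* = 0.03202 - j0.005327 VA.
Step 7 — Real power: P = Re(S) = 0.03202 W.
Step 8 — Reactive power: Q = Im(S) = -0.005327 VAR.
Step 9 — Apparent power: |S| = 0.03246 VA.
Step 10 — Power factor: PF = P/|S| = 0.9864 (leading).

(a) P = 0.03202 W  (b) Q = -0.005327 VAR  (c) S = 0.03246 VA  (d) PF = 0.9864 (leading)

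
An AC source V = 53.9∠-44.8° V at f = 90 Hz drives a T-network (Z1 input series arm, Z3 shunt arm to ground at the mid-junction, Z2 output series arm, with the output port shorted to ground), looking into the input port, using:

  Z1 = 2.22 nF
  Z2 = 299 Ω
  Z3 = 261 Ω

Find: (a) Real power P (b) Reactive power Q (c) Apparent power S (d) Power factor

Step 1 — Angular frequency: ω = 2π·f = 2π·90 = 565.5 rad/s.
Step 2 — Component impedances:
  Z1: Z = 1/(jωC) = -j/(ω·C) = 0 - j7.966e+05 Ω
  Z2: Z = R = 299 Ω
  Z3: Z = R = 261 Ω
Step 3 — With the output port shorted to ground, the output series arm Z2 runs from the junction to ground; the shunt arm Z3 also runs from the junction to ground. They appear in parallel: Z3 || Z2 = 139.4 Ω.
Step 4 — Series with input arm Z1: Z_in = Z1 + (Z3 || Z2) = 139.4 - j7.966e+05 Ω = 7.966e+05∠-90.0° Ω.
Step 5 — Source phasor: V = 53.9∠-44.8° V = 38.25 - j37.98 V.
Step 6 — Current: I = V / Z = 4.769e-05 + j4.8e-05 A = 6.767e-05∠45.2° A.
Step 7 — Complex power: S = V·I* = 6.38e-07 - j0.003647 VA.
Step 8 — Real power: P = Re(S) = 6.38e-07 W.
Step 9 — Reactive power: Q = Im(S) = -0.003647 VAR.
Step 10 — Apparent power: |S| = 0.003647 VA.
Step 11 — Power factor: PF = P/|S| = 0.0001749 (leading).

(a) P = 6.38e-07 W  (b) Q = -0.003647 VAR  (c) S = 0.003647 VA  (d) PF = 0.0001749 (leading)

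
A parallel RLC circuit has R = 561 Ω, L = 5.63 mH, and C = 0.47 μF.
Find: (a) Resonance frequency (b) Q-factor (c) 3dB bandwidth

Step 1 — Resonance: ω₀ = 1/√(LC) = 1/√(0.00563·4.7e-07) = 1.944e+04 rad/s.
Step 2 — f₀ = ω₀/(2π) = 3094 Hz.
Step 3 — Parallel Q: Q = R/(ω₀L) = 561/(1.944e+04·0.00563) = 5.126.
Step 4 — Bandwidth: Δω = ω₀/Q = 3793 rad/s; BW = Δω/(2π) = 603.6 Hz.

(a) f₀ = 3094 Hz  (b) Q = 5.126  (c) BW = 603.6 Hz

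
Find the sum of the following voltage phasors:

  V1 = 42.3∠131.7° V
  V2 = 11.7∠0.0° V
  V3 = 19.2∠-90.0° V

Step 1 — Convert each phasor to rectangular form:
  V1 = 42.3·(cos(131.7°) + j·sin(131.7°)) = -28.14 + j31.58 V
  V2 = 11.7·(cos(0.0°) + j·sin(0.0°)) = 11.7 V
  V3 = 19.2·(cos(-90.0°) + j·sin(-90.0°)) = 0 - j19.2 V
Step 2 — Sum components: V_total = -16.44 + j12.38 V.
Step 3 — Convert to polar: |V_total| = 20.58 V, ∠V_total = 143.0°.

V_total = 20.58∠143.0° V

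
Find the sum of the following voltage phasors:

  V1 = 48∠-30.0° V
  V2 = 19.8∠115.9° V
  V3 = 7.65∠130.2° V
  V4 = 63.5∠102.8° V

Step 1 — Convert each phasor to rectangular form:
  V1 = 48·(cos(-30.0°) + j·sin(-30.0°)) = 41.57 - j24 V
  V2 = 19.8·(cos(115.9°) + j·sin(115.9°)) = -8.649 + j17.81 V
  V3 = 7.65·(cos(130.2°) + j·sin(130.2°)) = -4.938 + j5.843 V
  V4 = 63.5·(cos(102.8°) + j·sin(102.8°)) = -14.07 + j61.92 V
Step 2 — Sum components: V_total = 13.91 + j61.58 V.
Step 3 — Convert to polar: |V_total| = 63.13 V, ∠V_total = 77.3°.

V_total = 63.13∠77.3° V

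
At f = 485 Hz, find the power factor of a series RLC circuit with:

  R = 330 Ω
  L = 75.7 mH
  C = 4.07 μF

Step 1 — Angular frequency: ω = 2π·f = 2π·485 = 3047 rad/s.
Step 2 — Component impedances:
  R: Z = R = 330 Ω
  L: Z = jωL = j·3047·0.0757 = 0 + j230.7 Ω
  C: Z = 1/(jωC) = -j/(ω·C) = 0 - j80.63 Ω
Step 3 — Series combination: Z_total = R + L + C = 330 + j150.1 Ω = 362.5∠24.5° Ω.
Step 4 — Power factor: PF = cos(φ) = Re(Z)/|Z| = 330/362.5 = 0.9103.
Step 5 — Type: Im(Z) = 150.1 ⇒ lagging (phase φ = 24.5°).

PF = 0.9103 (lagging, φ = 24.5°)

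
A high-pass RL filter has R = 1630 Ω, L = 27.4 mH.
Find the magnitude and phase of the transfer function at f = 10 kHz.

Step 1 — Angular frequency: ω = 2π·1e+04 = 6.283e+04 rad/s.
Step 2 — Transfer function: H(jω) = jωL/(R + jωL).
Step 3 — Numerator jωL = j·1722; denominator R + jωL = 1630 + j1722.
Step 4 — H = 0.5273 + j0.4993.
Step 5 — Magnitude: |H| = 0.7262 (-2.8 dB); phase: φ = 43.4°.

|H| = 0.7262 (-2.8 dB), φ = 43.4°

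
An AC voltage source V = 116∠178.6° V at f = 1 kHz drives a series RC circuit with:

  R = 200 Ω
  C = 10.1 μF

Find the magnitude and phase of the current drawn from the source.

Step 1 — Angular frequency: ω = 2π·f = 2π·1000 = 6283 rad/s.
Step 2 — Component impedances:
  R: Z = R = 200 Ω
  C: Z = 1/(jωC) = -j/(ω·C) = 0 - j15.76 Ω
Step 3 — Series combination: Z_total = R + C = 200 - j15.76 Ω = 200.6∠-4.5° Ω.
Step 4 — Source phasor: V = 116∠178.6° V = -116 + j2.834 V.
Step 5 — Ohm's law: I = V / Z_total = (-116 + j2.834) / (200 - j15.76) = -0.5774 - j0.03132 A.
Step 6 — Convert to polar: |I| = 0.5782 A, ∠I = -176.9°.

I = 0.5782∠-176.9° A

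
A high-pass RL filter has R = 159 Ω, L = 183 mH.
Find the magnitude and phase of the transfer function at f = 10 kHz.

Step 1 — Angular frequency: ω = 2π·1e+04 = 6.283e+04 rad/s.
Step 2 — Transfer function: H(jω) = jωL/(R + jωL).
Step 3 — Numerator jωL = j·1.15e+04; denominator R + jωL = 159 + j1.15e+04.
Step 4 — H = 0.9998 + j0.01383.
Step 5 — Magnitude: |H| = 0.9999 (-0.0 dB); phase: φ = 0.8°.

|H| = 0.9999 (-0.0 dB), φ = 0.8°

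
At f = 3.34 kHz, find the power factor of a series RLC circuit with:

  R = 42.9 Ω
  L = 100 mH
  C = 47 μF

Step 1 — Angular frequency: ω = 2π·f = 2π·3340 = 2.099e+04 rad/s.
Step 2 — Component impedances:
  R: Z = R = 42.9 Ω
  L: Z = jωL = j·2.099e+04·0.1 = 0 + j2099 Ω
  C: Z = 1/(jωC) = -j/(ω·C) = 0 - j1.014 Ω
Step 3 — Series combination: Z_total = R + L + C = 42.9 + j2098 Ω = 2098∠88.8° Ω.
Step 4 — Power factor: PF = cos(φ) = Re(Z)/|Z| = 42.9/2098 = 0.02045.
Step 5 — Type: Im(Z) = 2098 ⇒ lagging (phase φ = 88.8°).

PF = 0.02045 (lagging, φ = 88.8°)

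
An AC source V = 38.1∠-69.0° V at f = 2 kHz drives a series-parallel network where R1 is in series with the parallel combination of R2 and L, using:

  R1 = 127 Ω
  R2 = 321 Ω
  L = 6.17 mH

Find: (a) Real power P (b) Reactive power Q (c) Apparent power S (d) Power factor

Step 1 — Angular frequency: ω = 2π·f = 2π·2000 = 1.257e+04 rad/s.
Step 2 — Component impedances:
  R1: Z = R = 127 Ω
  R2: Z = R = 321 Ω
  L: Z = jωL = j·1.257e+04·0.00617 = 0 + j77.53 Ω
Step 3 — Parallel branch: R2 || L = 1/(1/R2 + 1/L) = 17.7 + j73.26 Ω.
Step 4 — Series with R1: Z_total = R1 + (R2 || L) = 144.7 + j73.26 Ω = 162.2∠26.9° Ω.
Step 5 — Source phasor: V = 38.1∠-69.0° V = 13.65 - j35.57 V.
Step 6 — Current: I = V / Z = -0.02396 - j0.2337 A = 0.2349∠-95.9° A.
Step 7 — Complex power: S = V·I* = 7.985 + j4.043 VA.
Step 8 — Real power: P = Re(S) = 7.985 W.
Step 9 — Reactive power: Q = Im(S) = 4.043 VAR.
Step 10 — Apparent power: |S| = 8.95 VA.
Step 11 — Power factor: PF = P/|S| = 0.8922 (lagging).

(a) P = 7.985 W  (b) Q = 4.043 VAR  (c) S = 8.95 VA  (d) PF = 0.8922 (lagging)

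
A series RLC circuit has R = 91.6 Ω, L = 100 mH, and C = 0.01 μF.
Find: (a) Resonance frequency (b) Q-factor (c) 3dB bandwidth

Step 1 — Resonance: ω₀ = 1/√(LC) = 1/√(0.1·1e-08) = 3.162e+04 rad/s.
Step 2 — f₀ = ω₀/(2π) = 5033 Hz.
Step 3 — Series Q: Q = ω₀L/R = 3.162e+04·0.1/91.6 = 34.52.
Step 4 — Bandwidth: Δω = ω₀/Q = 916 rad/s; BW = Δω/(2π) = 145.8 Hz.

(a) f₀ = 5033 Hz  (b) Q = 34.52  (c) BW = 145.8 Hz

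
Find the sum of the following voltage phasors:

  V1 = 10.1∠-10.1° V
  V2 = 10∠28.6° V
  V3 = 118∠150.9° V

Step 1 — Convert each phasor to rectangular form:
  V1 = 10.1·(cos(-10.1°) + j·sin(-10.1°)) = 9.943 - j1.771 V
  V2 = 10·(cos(28.6°) + j·sin(28.6°)) = 8.78 + j4.787 V
  V3 = 118·(cos(150.9°) + j·sin(150.9°)) = -103.1 + j57.39 V
Step 2 — Sum components: V_total = -84.38 + j60.4 V.
Step 3 — Convert to polar: |V_total| = 103.8 V, ∠V_total = 144.4°.

V_total = 103.8∠144.4° V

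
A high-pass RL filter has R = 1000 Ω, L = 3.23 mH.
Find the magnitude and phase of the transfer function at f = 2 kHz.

Step 1 — Angular frequency: ω = 2π·2000 = 1.257e+04 rad/s.
Step 2 — Transfer function: H(jω) = jωL/(R + jωL).
Step 3 — Numerator jωL = j·40.59; denominator R + jωL = 1000 + j40.59.
Step 4 — H = 0.001645 + j0.04052.
Step 5 — Magnitude: |H| = 0.04056 (-27.8 dB); phase: φ = 87.7°.

|H| = 0.04056 (-27.8 dB), φ = 87.7°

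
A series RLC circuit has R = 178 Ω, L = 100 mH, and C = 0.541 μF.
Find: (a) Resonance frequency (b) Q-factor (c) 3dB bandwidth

Step 1 — Resonance: ω₀ = 1/√(LC) = 1/√(0.1·5.41e-07) = 4299 rad/s.
Step 2 — f₀ = ω₀/(2π) = 684.3 Hz.
Step 3 — Series Q: Q = ω₀L/R = 4299·0.1/178 = 2.415.
Step 4 — Bandwidth: Δω = ω₀/Q = 1780 rad/s; BW = Δω/(2π) = 283.3 Hz.

(a) f₀ = 684.3 Hz  (b) Q = 2.415  (c) BW = 283.3 Hz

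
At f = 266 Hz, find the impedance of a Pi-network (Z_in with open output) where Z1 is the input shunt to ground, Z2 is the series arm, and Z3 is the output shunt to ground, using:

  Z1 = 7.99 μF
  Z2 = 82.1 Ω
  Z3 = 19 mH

Step 1 — Angular frequency: ω = 2π·f = 2π·266 = 1671 rad/s.
Step 2 — Component impedances:
  Z1: Z = 1/(jωC) = -j/(ω·C) = 0 - j74.88 Ω
  Z2: Z = R = 82.1 Ω
  Z3: Z = jωL = j·1671·0.019 = 0 + j31.76 Ω
Step 3 — With open output, the series arm Z2 and the output shunt Z3 appear in series to ground: Z2 + Z3 = 82.1 + j31.76 Ω.
Step 4 — Parallel with input shunt Z1: Z_in = Z1 || (Z2 + Z3) = 53.53 - j46.76 Ω = 71.08∠-41.1° Ω.

Z = 53.53 - j46.76 Ω = 71.08∠-41.1° Ω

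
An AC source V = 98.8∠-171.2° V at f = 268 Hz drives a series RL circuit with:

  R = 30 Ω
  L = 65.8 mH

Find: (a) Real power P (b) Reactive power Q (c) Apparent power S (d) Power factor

Step 1 — Angular frequency: ω = 2π·f = 2π·268 = 1684 rad/s.
Step 2 — Component impedances:
  R: Z = R = 30 Ω
  L: Z = jωL = j·1684·0.0658 = 0 + j110.8 Ω
Step 3 — Series combination: Z_total = R + L = 30 + j110.8 Ω = 114.8∠74.8° Ω.
Step 4 — Source phasor: V = 98.8∠-171.2° V = -97.64 - j15.12 V.
Step 5 — Current: I = V / Z = -0.3494 + j0.7866 A = 0.8607∠114.0° A.
Step 6 — Complex power: S = V·I* = 22.22 + j82.08 VA.
Step 7 — Real power: P = Re(S) = 22.22 W.
Step 8 — Reactive power: Q = Im(S) = 82.08 VAR.
Step 9 — Apparent power: |S| = 85.04 VA.
Step 10 — Power factor: PF = P/|S| = 0.2613 (lagging).

(a) P = 22.22 W  (b) Q = 82.08 VAR  (c) S = 85.04 VA  (d) PF = 0.2613 (lagging)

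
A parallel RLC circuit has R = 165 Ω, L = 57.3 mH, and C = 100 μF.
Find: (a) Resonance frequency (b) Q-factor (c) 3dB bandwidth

Step 1 — Resonance: ω₀ = 1/√(LC) = 1/√(0.0573·0.0001) = 417.8 rad/s.
Step 2 — f₀ = ω₀/(2π) = 66.49 Hz.
Step 3 — Parallel Q: Q = R/(ω₀L) = 165/(417.8·0.0573) = 6.893.
Step 4 — Bandwidth: Δω = ω₀/Q = 60.61 rad/s; BW = Δω/(2π) = 9.646 Hz.

(a) f₀ = 66.49 Hz  (b) Q = 6.893  (c) BW = 9.646 Hz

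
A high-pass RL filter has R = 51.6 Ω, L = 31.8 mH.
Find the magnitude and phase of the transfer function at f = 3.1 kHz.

Step 1 — Angular frequency: ω = 2π·3100 = 1.948e+04 rad/s.
Step 2 — Transfer function: H(jω) = jωL/(R + jωL).
Step 3 — Numerator jωL = j·619.4; denominator R + jωL = 51.6 + j619.4.
Step 4 — H = 0.9931 + j0.08273.
Step 5 — Magnitude: |H| = 0.9965 (-0.0 dB); phase: φ = 4.8°.

|H| = 0.9965 (-0.0 dB), φ = 4.8°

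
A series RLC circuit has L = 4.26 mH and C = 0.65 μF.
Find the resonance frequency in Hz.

Step 1 — Resonance condition Im(Z)=0 gives ω₀ = 1/√(LC).
Step 2 — ω₀ = 1/√(0.00426·6.5e-07) = 1.9e+04 rad/s.
Step 3 — f₀ = ω₀/(2π) = 3025 Hz.

f₀ = 3025 Hz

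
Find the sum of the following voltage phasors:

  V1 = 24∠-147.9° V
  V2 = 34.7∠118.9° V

Step 1 — Convert each phasor to rectangular form:
  V1 = 24·(cos(-147.9°) + j·sin(-147.9°)) = -20.33 - j12.75 V
  V2 = 34.7·(cos(118.9°) + j·sin(118.9°)) = -16.77 + j30.38 V
Step 2 — Sum components: V_total = -37.1 + j17.63 V.
Step 3 — Convert to polar: |V_total| = 41.07 V, ∠V_total = 154.6°.

V_total = 41.07∠154.6° V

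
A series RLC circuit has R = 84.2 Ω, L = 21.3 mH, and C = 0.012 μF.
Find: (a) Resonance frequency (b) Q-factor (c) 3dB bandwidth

Step 1 — Resonance condition Im(Z)=0 gives ω₀ = 1/√(LC).
Step 2 — ω₀ = 1/√(0.0213·1.2e-08) = 6.255e+04 rad/s.
Step 3 — f₀ = ω₀/(2π) = 9955 Hz.
Step 4 — Series Q: Q = ω₀L/R = 6.255e+04·0.0213/84.2 = 15.82.
Step 5 — 3dB bandwidth: Δω = ω₀/Q = 3953 rad/s; BW = Δω/(2π) = 629.1 Hz.

(a) f₀ = 9955 Hz  (b) Q = 15.82  (c) BW = 629.1 Hz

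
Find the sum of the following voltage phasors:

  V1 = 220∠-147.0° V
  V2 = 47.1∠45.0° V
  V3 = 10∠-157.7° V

Step 1 — Convert each phasor to rectangular form:
  V1 = 220·(cos(-147.0°) + j·sin(-147.0°)) = -184.5 - j119.8 V
  V2 = 47.1·(cos(45.0°) + j·sin(45.0°)) = 33.3 + j33.3 V
  V3 = 10·(cos(-157.7°) + j·sin(-157.7°)) = -9.252 - j3.795 V
Step 2 — Sum components: V_total = -160.5 - j90.31 V.
Step 3 — Convert to polar: |V_total| = 184.1 V, ∠V_total = -150.6°.

V_total = 184.1∠-150.6° V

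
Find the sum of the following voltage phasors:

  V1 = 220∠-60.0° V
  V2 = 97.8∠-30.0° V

Step 1 — Convert each phasor to rectangular form:
  V1 = 220·(cos(-60.0°) + j·sin(-60.0°)) = 110 - j190.5 V
  V2 = 97.8·(cos(-30.0°) + j·sin(-30.0°)) = 84.7 - j48.9 V
Step 2 — Sum components: V_total = 194.7 - j239.4 V.
Step 3 — Convert to polar: |V_total| = 308.6 V, ∠V_total = -50.9°.

V_total = 308.6∠-50.9° V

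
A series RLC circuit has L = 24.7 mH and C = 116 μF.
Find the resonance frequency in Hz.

Step 1 — Resonance condition Im(Z)=0 gives ω₀ = 1/√(LC).
Step 2 — ω₀ = 1/√(0.0247·0.000116) = 590.8 rad/s.
Step 3 — f₀ = ω₀/(2π) = 94.02 Hz.

f₀ = 94.02 Hz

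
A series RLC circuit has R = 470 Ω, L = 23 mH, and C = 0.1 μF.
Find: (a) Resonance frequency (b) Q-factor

Step 1 — Resonance condition Im(Z)=0 gives ω₀ = 1/√(LC).
Step 2 — ω₀ = 1/√(0.023·1e-07) = 2.085e+04 rad/s.
Step 3 — f₀ = ω₀/(2π) = 3319 Hz.
Step 4 — Series Q: Q = ω₀L/R = 2.085e+04·0.023/470 = 1.02.

(a) f₀ = 3319 Hz  (b) Q = 1.02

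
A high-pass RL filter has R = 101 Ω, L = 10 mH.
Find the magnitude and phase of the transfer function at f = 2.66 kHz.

Step 1 — Angular frequency: ω = 2π·2660 = 1.671e+04 rad/s.
Step 2 — Transfer function: H(jω) = jωL/(R + jωL).
Step 3 — Numerator jωL = j·167.1; denominator R + jωL = 101 + j167.1.
Step 4 — H = 0.7325 + j0.4427.
Step 5 — Magnitude: |H| = 0.8559 (-1.4 dB); phase: φ = 31.1°.

|H| = 0.8559 (-1.4 dB), φ = 31.1°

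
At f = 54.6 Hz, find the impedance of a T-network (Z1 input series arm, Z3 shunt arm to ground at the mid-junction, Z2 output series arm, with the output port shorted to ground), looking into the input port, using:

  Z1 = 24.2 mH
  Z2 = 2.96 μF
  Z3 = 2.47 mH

Step 1 — Angular frequency: ω = 2π·f = 2π·54.6 = 343.1 rad/s.
Step 2 — Component impedances:
  Z1: Z = jωL = j·343.1·0.0242 = 0 + j8.302 Ω
  Z2: Z = 1/(jωC) = -j/(ω·C) = 0 - j984.8 Ω
  Z3: Z = jωL = j·343.1·0.00247 = 0 + j0.8474 Ω
Step 3 — With the output port shorted to ground, the output series arm Z2 runs from the junction to ground; the shunt arm Z3 also runs from the junction to ground. They appear in parallel: Z3 || Z2 = 0 + j0.8481 Ω.
Step 4 — Series with input arm Z1: Z_in = Z1 + (Z3 || Z2) = 0 + j9.15 Ω = 9.15∠90.0° Ω.

Z = 0 + j9.15 Ω = 9.15∠90.0° Ω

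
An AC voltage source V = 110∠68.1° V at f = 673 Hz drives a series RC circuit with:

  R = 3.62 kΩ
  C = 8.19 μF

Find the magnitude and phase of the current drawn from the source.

Step 1 — Angular frequency: ω = 2π·f = 2π·673 = 4229 rad/s.
Step 2 — Component impedances:
  R: Z = R = 3620 Ω
  C: Z = 1/(jωC) = -j/(ω·C) = 0 - j28.87 Ω
Step 3 — Series combination: Z_total = R + C = 3620 - j28.87 Ω = 3620∠-0.5° Ω.
Step 4 — Source phasor: V = 110∠68.1° V = 41.03 + j102.1 V.
Step 5 — Ohm's law: I = V / Z_total = (41.03 + j102.1) / (3620 - j28.87) = 0.01111 + j0.02828 A.
Step 6 — Convert to polar: |I| = 0.03039 A, ∠I = 68.6°.

I = 0.03039∠68.6° A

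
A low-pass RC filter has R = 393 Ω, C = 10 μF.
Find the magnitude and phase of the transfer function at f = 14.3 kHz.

Step 1 — Angular frequency: ω = 2π·1.43e+04 = 8.985e+04 rad/s.
Step 2 — Transfer function: H(jω) = 1/(1 + jωRC).
Step 3 — Denominator: 1 + jωRC = 1 + j·8.985e+04·393·1e-05 = 1 + j353.1.
Step 4 — H = 8.02e-06 - j0.002832.
Step 5 — Magnitude: |H| = 0.002832 (-51.0 dB); phase: φ = -89.8°.

|H| = 0.002832 (-51.0 dB), φ = -89.8°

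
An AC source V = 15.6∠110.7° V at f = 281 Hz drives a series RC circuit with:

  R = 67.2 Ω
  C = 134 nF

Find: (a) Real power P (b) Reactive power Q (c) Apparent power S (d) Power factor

Step 1 — Angular frequency: ω = 2π·f = 2π·281 = 1766 rad/s.
Step 2 — Component impedances:
  R: Z = R = 67.2 Ω
  C: Z = 1/(jωC) = -j/(ω·C) = 0 - j4227 Ω
Step 3 — Series combination: Z_total = R + C = 67.2 - j4227 Ω = 4227∠-89.1° Ω.
Step 4 — Source phasor: V = 15.6∠110.7° V = -5.514 + j14.59 V.
Step 5 — Current: I = V / Z = -0.003472 - j0.001249 A = 0.00369∠-160.2° A.
Step 6 — Complex power: S = V·I* = 0.0009151 - j0.05756 VA.
Step 7 — Real power: P = Re(S) = 0.0009151 W.
Step 8 — Reactive power: Q = Im(S) = -0.05756 VAR.
Step 9 — Apparent power: |S| = 0.05757 VA.
Step 10 — Power factor: PF = P/|S| = 0.0159 (leading).

(a) P = 0.0009151 W  (b) Q = -0.05756 VAR  (c) S = 0.05757 VA  (d) PF = 0.0159 (leading)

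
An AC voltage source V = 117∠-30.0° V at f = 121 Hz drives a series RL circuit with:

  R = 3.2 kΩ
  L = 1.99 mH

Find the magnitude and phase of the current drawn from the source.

Step 1 — Angular frequency: ω = 2π·f = 2π·121 = 760.3 rad/s.
Step 2 — Component impedances:
  R: Z = R = 3200 Ω
  L: Z = jωL = j·760.3·0.00199 = 0 + j1.513 Ω
Step 3 — Series combination: Z_total = R + L = 3200 + j1.513 Ω = 3200∠0.0° Ω.
Step 4 — Source phasor: V = 117∠-30.0° V = 101.3 - j58.5 V.
Step 5 — Ohm's law: I = V / Z_total = (101.3 - j58.5) / (3200 + j1.513) = 0.03166 - j0.0183 A.
Step 6 — Convert to polar: |I| = 0.03656 A, ∠I = -30.0°.

I = 0.03656∠-30.0° A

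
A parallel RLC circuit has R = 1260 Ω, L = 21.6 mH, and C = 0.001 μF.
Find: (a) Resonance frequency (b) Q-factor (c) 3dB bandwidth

Step 1 — Resonance: ω₀ = 1/√(LC) = 1/√(0.0216·1e-09) = 2.152e+05 rad/s.
Step 2 — f₀ = ω₀/(2π) = 3.424e+04 Hz.
Step 3 — Parallel Q: Q = R/(ω₀L) = 1260/(2.152e+05·0.0216) = 0.2711.
Step 4 — Bandwidth: Δω = ω₀/Q = 7.937e+05 rad/s; BW = Δω/(2π) = 1.263e+05 Hz.

(a) f₀ = 3.424e+04 Hz  (b) Q = 0.2711  (c) BW = 1.263e+05 Hz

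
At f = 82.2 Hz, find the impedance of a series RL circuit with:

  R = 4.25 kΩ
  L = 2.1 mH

Step 1 — Angular frequency: ω = 2π·f = 2π·82.2 = 516.5 rad/s.
Step 2 — Component impedances:
  R: Z = R = 4250 Ω
  L: Z = jωL = j·516.5·0.0021 = 0 + j1.085 Ω
Step 3 — Series combination: Z_total = R + L = 4250 + j1.085 Ω = 4250∠0.0° Ω.

Z = 4250 + j1.085 Ω = 4250∠0.0° Ω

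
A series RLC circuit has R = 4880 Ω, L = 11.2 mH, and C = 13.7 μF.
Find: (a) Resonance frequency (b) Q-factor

Step 1 — Resonance condition Im(Z)=0 gives ω₀ = 1/√(LC).
Step 2 — ω₀ = 1/√(0.0112·1.37e-05) = 2553 rad/s.
Step 3 — f₀ = ω₀/(2π) = 406.3 Hz.
Step 4 — Series Q: Q = ω₀L/R = 2553·0.0112/4880 = 0.005859.

(a) f₀ = 406.3 Hz  (b) Q = 0.005859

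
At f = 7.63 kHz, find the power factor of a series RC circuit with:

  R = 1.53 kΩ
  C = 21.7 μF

Step 1 — Angular frequency: ω = 2π·f = 2π·7630 = 4.794e+04 rad/s.
Step 2 — Component impedances:
  R: Z = R = 1530 Ω
  C: Z = 1/(jωC) = -j/(ω·C) = 0 - j0.9612 Ω
Step 3 — Series combination: Z_total = R + C = 1530 - j0.9612 Ω = 1530∠-0.0° Ω.
Step 4 — Power factor: PF = cos(φ) = Re(Z)/|Z| = 1530/1530 = 1.
Step 5 — Type: Im(Z) = -0.9612 ⇒ leading (phase φ = -0.0°).

PF = 1 (leading, φ = -0.0°)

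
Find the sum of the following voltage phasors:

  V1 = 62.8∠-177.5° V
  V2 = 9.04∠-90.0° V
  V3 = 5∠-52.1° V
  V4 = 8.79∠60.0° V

Step 1 — Convert each phasor to rectangular form:
  V1 = 62.8·(cos(-177.5°) + j·sin(-177.5°)) = -62.74 - j2.739 V
  V2 = 9.04·(cos(-90.0°) + j·sin(-90.0°)) = 0 - j9.04 V
  V3 = 5·(cos(-52.1°) + j·sin(-52.1°)) = 3.071 - j3.945 V
  V4 = 8.79·(cos(60.0°) + j·sin(60.0°)) = 4.395 + j7.612 V
Step 2 — Sum components: V_total = -55.27 - j8.112 V.
Step 3 — Convert to polar: |V_total| = 55.87 V, ∠V_total = -171.7°.

V_total = 55.87∠-171.7° V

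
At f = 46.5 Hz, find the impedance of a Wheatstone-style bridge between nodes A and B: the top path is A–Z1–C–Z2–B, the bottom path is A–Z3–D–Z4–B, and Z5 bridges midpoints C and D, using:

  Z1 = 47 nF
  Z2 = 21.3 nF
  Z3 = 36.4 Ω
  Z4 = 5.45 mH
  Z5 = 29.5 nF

Step 1 — Angular frequency: ω = 2π·f = 2π·46.5 = 292.2 rad/s.
Step 2 — Component impedances:
  Z1: Z = 1/(jωC) = -j/(ω·C) = 0 - j7.282e+04 Ω
  Z2: Z = 1/(jωC) = -j/(ω·C) = 0 - j1.607e+05 Ω
  Z3: Z = R = 36.4 Ω
  Z4: Z = jωL = j·292.2·0.00545 = 0 + j1.592 Ω
  Z5: Z = 1/(jωC) = -j/(ω·C) = 0 - j1.16e+05 Ω
Step 3 — Bridge requires nodal analysis (the Z5 bridge couples midpoints C and D, so the two paths cannot be reduced to a simple series/parallel combination). Setting node B to ground and injecting 1 A at node A, the 3-node admittance system at A, C, D solves to V_A = Z_AB = 36.4 + j1.583 Ω = 36.43∠2.5° Ω.

Z = 36.4 + j1.583 Ω = 36.43∠2.5° Ω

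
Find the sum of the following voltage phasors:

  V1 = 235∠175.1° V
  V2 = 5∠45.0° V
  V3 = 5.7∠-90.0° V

Step 1 — Convert each phasor to rectangular form:
  V1 = 235·(cos(175.1°) + j·sin(175.1°)) = -234.1 + j20.07 V
  V2 = 5·(cos(45.0°) + j·sin(45.0°)) = 3.536 + j3.536 V
  V3 = 5.7·(cos(-90.0°) + j·sin(-90.0°)) = 0 - j5.7 V
Step 2 — Sum components: V_total = -230.6 + j17.91 V.
Step 3 — Convert to polar: |V_total| = 231.3 V, ∠V_total = 175.6°.

V_total = 231.3∠175.6° V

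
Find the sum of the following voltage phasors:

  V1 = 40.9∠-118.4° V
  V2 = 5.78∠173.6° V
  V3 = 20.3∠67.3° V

Step 1 — Convert each phasor to rectangular form:
  V1 = 40.9·(cos(-118.4°) + j·sin(-118.4°)) = -19.45 - j35.98 V
  V2 = 5.78·(cos(173.6°) + j·sin(173.6°)) = -5.744 + j0.6443 V
  V3 = 20.3·(cos(67.3°) + j·sin(67.3°)) = 7.834 + j18.73 V
Step 2 — Sum components: V_total = -17.36 - j16.61 V.
Step 3 — Convert to polar: |V_total| = 24.03 V, ∠V_total = -136.3°.

V_total = 24.03∠-136.3° V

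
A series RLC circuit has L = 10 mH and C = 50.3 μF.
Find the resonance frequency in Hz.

Step 1 — Resonance condition Im(Z)=0 gives ω₀ = 1/√(LC).
Step 2 — ω₀ = 1/√(0.01·5.03e-05) = 1410 rad/s.
Step 3 — f₀ = ω₀/(2π) = 224.4 Hz.

f₀ = 224.4 Hz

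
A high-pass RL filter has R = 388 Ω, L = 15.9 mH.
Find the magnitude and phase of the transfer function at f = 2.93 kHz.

Step 1 — Angular frequency: ω = 2π·2930 = 1.841e+04 rad/s.
Step 2 — Transfer function: H(jω) = jωL/(R + jωL).
Step 3 — Numerator jωL = j·292.7; denominator R + jωL = 388 + j292.7.
Step 4 — H = 0.3627 + j0.4808.
Step 5 — Magnitude: |H| = 0.6023 (-4.4 dB); phase: φ = 53.0°.

|H| = 0.6023 (-4.4 dB), φ = 53.0°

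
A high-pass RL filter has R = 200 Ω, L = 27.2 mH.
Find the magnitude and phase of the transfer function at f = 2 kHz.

Step 1 — Angular frequency: ω = 2π·2000 = 1.257e+04 rad/s.
Step 2 — Transfer function: H(jω) = jωL/(R + jωL).
Step 3 — Numerator jωL = j·341.8; denominator R + jωL = 200 + j341.8.
Step 4 — H = 0.7449 + j0.4359.
Step 5 — Magnitude: |H| = 0.8631 (-1.3 dB); phase: φ = 30.3°.

|H| = 0.8631 (-1.3 dB), φ = 30.3°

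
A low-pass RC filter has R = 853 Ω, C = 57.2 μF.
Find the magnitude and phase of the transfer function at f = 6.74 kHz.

Step 1 — Angular frequency: ω = 2π·6740 = 4.235e+04 rad/s.
Step 2 — Transfer function: H(jω) = 1/(1 + jωRC).
Step 3 — Denominator: 1 + jωRC = 1 + j·4.235e+04·853·5.72e-05 = 1 + j2066.
Step 4 — H = 2.342e-07 - j0.000484.
Step 5 — Magnitude: |H| = 0.000484 (-66.3 dB); phase: φ = -90.0°.

|H| = 0.000484 (-66.3 dB), φ = -90.0°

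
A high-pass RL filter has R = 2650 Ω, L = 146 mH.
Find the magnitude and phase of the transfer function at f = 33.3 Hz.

Step 1 — Angular frequency: ω = 2π·33.3 = 209.2 rad/s.
Step 2 — Transfer function: H(jω) = jωL/(R + jωL).
Step 3 — Numerator jωL = j·30.55; denominator R + jωL = 2650 + j30.55.
Step 4 — H = 0.0001329 + j0.01153.
Step 5 — Magnitude: |H| = 0.01153 (-38.8 dB); phase: φ = 89.3°.

|H| = 0.01153 (-38.8 dB), φ = 89.3°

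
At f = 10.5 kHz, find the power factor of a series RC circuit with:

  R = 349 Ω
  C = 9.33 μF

Step 1 — Angular frequency: ω = 2π·f = 2π·1.05e+04 = 6.597e+04 rad/s.
Step 2 — Component impedances:
  R: Z = R = 349 Ω
  C: Z = 1/(jωC) = -j/(ω·C) = 0 - j1.625 Ω
Step 3 — Series combination: Z_total = R + C = 349 - j1.625 Ω = 349∠-0.3° Ω.
Step 4 — Power factor: PF = cos(φ) = Re(Z)/|Z| = 349/349 = 1.
Step 5 — Type: Im(Z) = -1.625 ⇒ leading (phase φ = -0.3°).

PF = 1 (leading, φ = -0.3°)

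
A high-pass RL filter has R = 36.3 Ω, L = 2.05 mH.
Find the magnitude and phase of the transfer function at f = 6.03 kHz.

Step 1 — Angular frequency: ω = 2π·6030 = 3.789e+04 rad/s.
Step 2 — Transfer function: H(jω) = jωL/(R + jωL).
Step 3 — Numerator jωL = j·77.67; denominator R + jωL = 36.3 + j77.67.
Step 4 — H = 0.8207 + j0.3836.
Step 5 — Magnitude: |H| = 0.9059 (-0.9 dB); phase: φ = 25.0°.

|H| = 0.9059 (-0.9 dB), φ = 25.0°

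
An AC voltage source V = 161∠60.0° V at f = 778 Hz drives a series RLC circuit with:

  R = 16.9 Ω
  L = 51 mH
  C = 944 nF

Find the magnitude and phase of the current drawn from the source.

Step 1 — Angular frequency: ω = 2π·f = 2π·778 = 4888 rad/s.
Step 2 — Component impedances:
  R: Z = R = 16.9 Ω
  L: Z = jωL = j·4888·0.051 = 0 + j249.3 Ω
  C: Z = 1/(jωC) = -j/(ω·C) = 0 - j216.7 Ω
Step 3 — Series combination: Z_total = R + L + C = 16.9 + j32.6 Ω = 36.72∠62.6° Ω.
Step 4 — Source phasor: V = 161∠60.0° V = 80.5 + j139.4 V.
Step 5 — Ohm's law: I = V / Z_total = (80.5 + j139.4) / (16.9 + j32.6) = 4.38 - j0.1987 A.
Step 6 — Convert to polar: |I| = 4.385 A, ∠I = -2.6°.

I = 4.385∠-2.6° A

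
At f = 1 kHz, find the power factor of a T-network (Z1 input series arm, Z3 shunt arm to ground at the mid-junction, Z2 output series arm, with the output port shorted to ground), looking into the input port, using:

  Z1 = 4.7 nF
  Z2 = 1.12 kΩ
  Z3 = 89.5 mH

Step 1 — Angular frequency: ω = 2π·f = 2π·1000 = 6283 rad/s.
Step 2 — Component impedances:
  Z1: Z = 1/(jωC) = -j/(ω·C) = 0 - j3.386e+04 Ω
  Z2: Z = R = 1120 Ω
  Z3: Z = jωL = j·6283·0.0895 = 0 + j562.3 Ω
Step 3 — With the output port shorted to ground, the output series arm Z2 runs from the junction to ground; the shunt arm Z3 also runs from the junction to ground. They appear in parallel: Z3 || Z2 = 225.5 + j449.1 Ω.
Step 4 — Series with input arm Z1: Z_in = Z1 + (Z3 || Z2) = 225.5 - j3.341e+04 Ω = 3.341e+04∠-89.6° Ω.
Step 5 — Power factor: PF = cos(φ) = Re(Z)/|Z| = 225.5/3.341e+04 = 0.006749.
Step 6 — Type: Im(Z) = -3.341e+04 ⇒ leading (phase φ = -89.6°).

PF = 0.006749 (leading, φ = -89.6°)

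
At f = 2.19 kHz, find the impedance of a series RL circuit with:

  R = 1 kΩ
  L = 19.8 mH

Step 1 — Angular frequency: ω = 2π·f = 2π·2190 = 1.376e+04 rad/s.
Step 2 — Component impedances:
  R: Z = R = 1000 Ω
  L: Z = jωL = j·1.376e+04·0.0198 = 0 + j272.5 Ω
Step 3 — Series combination: Z_total = R + L = 1000 + j272.5 Ω = 1036∠15.2° Ω.

Z = 1000 + j272.5 Ω = 1036∠15.2° Ω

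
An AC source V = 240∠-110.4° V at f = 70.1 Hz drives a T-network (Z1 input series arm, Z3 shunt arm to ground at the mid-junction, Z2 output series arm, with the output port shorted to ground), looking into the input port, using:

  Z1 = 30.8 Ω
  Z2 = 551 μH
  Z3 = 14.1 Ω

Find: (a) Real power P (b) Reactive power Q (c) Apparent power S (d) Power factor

Step 1 — Angular frequency: ω = 2π·f = 2π·70.1 = 440.5 rad/s.
Step 2 — Component impedances:
  Z1: Z = R = 30.8 Ω
  Z2: Z = jωL = j·440.5·0.000551 = 0 + j0.2427 Ω
  Z3: Z = R = 14.1 Ω
Step 3 — With the output port shorted to ground, the output series arm Z2 runs from the junction to ground; the shunt arm Z3 also runs from the junction to ground. They appear in parallel: Z3 || Z2 = 0.004176 + j0.2426 Ω.
Step 4 — Series with input arm Z1: Z_in = Z1 + (Z3 || Z2) = 30.8 + j0.2426 Ω = 30.81∠0.5° Ω.
Step 5 — Source phasor: V = 240∠-110.4° V = -83.66 - j224.9 V.
Step 6 — Current: I = V / Z = -2.773 - j7.281 A = 7.791∠-110.9° A.
Step 7 — Complex power: S = V·I* = 1870 + j14.73 VA.
Step 8 — Real power: P = Re(S) = 1870 W.
Step 9 — Reactive power: Q = Im(S) = 14.73 VAR.
Step 10 — Apparent power: |S| = 1870 VA.
Step 11 — Power factor: PF = P/|S| = 1 (lagging).

(a) P = 1870 W  (b) Q = 14.73 VAR  (c) S = 1870 VA  (d) PF = 1 (lagging)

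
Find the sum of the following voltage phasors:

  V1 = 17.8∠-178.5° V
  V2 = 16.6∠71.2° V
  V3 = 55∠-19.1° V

Step 1 — Convert each phasor to rectangular form:
  V1 = 17.8·(cos(-178.5°) + j·sin(-178.5°)) = -17.79 - j0.4659 V
  V2 = 16.6·(cos(71.2°) + j·sin(71.2°)) = 5.35 + j15.71 V
  V3 = 55·(cos(-19.1°) + j·sin(-19.1°)) = 51.97 - j18 V
Step 2 — Sum components: V_total = 39.53 - j2.749 V.
Step 3 — Convert to polar: |V_total| = 39.62 V, ∠V_total = -4.0°.

V_total = 39.62∠-4.0° V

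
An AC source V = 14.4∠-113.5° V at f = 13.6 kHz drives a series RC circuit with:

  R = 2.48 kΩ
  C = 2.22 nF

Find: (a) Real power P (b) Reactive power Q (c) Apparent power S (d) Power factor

Step 1 — Angular frequency: ω = 2π·f = 2π·1.36e+04 = 8.545e+04 rad/s.
Step 2 — Component impedances:
  R: Z = R = 2480 Ω
  C: Z = 1/(jωC) = -j/(ω·C) = 0 - j5271 Ω
Step 3 — Series combination: Z_total = R + C = 2480 - j5271 Ω = 5826∠-64.8° Ω.
Step 4 — Source phasor: V = 14.4∠-113.5° V = -5.742 - j13.21 V.
Step 5 — Current: I = V / Z = 0.001632 - j0.001857 A = 0.002472∠-48.7° A.
Step 6 — Complex power: S = V·I* = 0.01515 - j0.03221 VA.
Step 7 — Real power: P = Re(S) = 0.01515 W.
Step 8 — Reactive power: Q = Im(S) = -0.03221 VAR.
Step 9 — Apparent power: |S| = 0.03559 VA.
Step 10 — Power factor: PF = P/|S| = 0.4257 (leading).

(a) P = 0.01515 W  (b) Q = -0.03221 VAR  (c) S = 0.03559 VA  (d) PF = 0.4257 (leading)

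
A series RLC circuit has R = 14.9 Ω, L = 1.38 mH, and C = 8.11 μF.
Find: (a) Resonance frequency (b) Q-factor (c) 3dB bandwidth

Step 1 — Resonance: ω₀ = 1/√(LC) = 1/√(0.00138·8.11e-06) = 9453 rad/s.
Step 2 — f₀ = ω₀/(2π) = 1504 Hz.
Step 3 — Series Q: Q = ω₀L/R = 9453·0.00138/14.9 = 0.8755.
Step 4 — Bandwidth: Δω = ω₀/Q = 1.08e+04 rad/s; BW = Δω/(2π) = 1718 Hz.

(a) f₀ = 1504 Hz  (b) Q = 0.8755  (c) BW = 1718 Hz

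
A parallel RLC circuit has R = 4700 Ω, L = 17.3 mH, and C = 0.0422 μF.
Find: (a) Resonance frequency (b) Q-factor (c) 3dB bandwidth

Step 1 — Resonance: ω₀ = 1/√(LC) = 1/√(0.0173·4.22e-08) = 3.701e+04 rad/s.
Step 2 — f₀ = ω₀/(2π) = 5890 Hz.
Step 3 — Parallel Q: Q = R/(ω₀L) = 4700/(3.701e+04·0.0173) = 7.341.
Step 4 — Bandwidth: Δω = ω₀/Q = 5042 rad/s; BW = Δω/(2π) = 802.4 Hz.

(a) f₀ = 5890 Hz  (b) Q = 7.341  (c) BW = 802.4 Hz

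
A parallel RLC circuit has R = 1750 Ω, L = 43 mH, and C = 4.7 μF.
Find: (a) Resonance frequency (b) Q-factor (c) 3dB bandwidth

Step 1 — Resonance: ω₀ = 1/√(LC) = 1/√(0.043·4.7e-06) = 2224 rad/s.
Step 2 — f₀ = ω₀/(2π) = 354 Hz.
Step 3 — Parallel Q: Q = R/(ω₀L) = 1750/(2224·0.043) = 18.3.
Step 4 — Bandwidth: Δω = ω₀/Q = 121.6 rad/s; BW = Δω/(2π) = 19.35 Hz.

(a) f₀ = 354 Hz  (b) Q = 18.3  (c) BW = 19.35 Hz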